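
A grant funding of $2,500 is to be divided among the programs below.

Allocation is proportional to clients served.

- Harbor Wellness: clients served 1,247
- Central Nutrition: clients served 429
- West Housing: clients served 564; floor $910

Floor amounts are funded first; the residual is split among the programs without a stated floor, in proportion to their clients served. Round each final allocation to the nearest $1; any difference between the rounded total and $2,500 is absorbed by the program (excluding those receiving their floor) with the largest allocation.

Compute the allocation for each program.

Fund the minimums — West Housing $910. Remaining pool $1,590.
Remaining pool split over remaining clients served 1,676: Harbor Wellness 1,183.01 → $1,183; Central Nutrition 406.99 → $407.

Harbor Wellness: $1,183 · Central Nutrition: $407 · West Housing: $910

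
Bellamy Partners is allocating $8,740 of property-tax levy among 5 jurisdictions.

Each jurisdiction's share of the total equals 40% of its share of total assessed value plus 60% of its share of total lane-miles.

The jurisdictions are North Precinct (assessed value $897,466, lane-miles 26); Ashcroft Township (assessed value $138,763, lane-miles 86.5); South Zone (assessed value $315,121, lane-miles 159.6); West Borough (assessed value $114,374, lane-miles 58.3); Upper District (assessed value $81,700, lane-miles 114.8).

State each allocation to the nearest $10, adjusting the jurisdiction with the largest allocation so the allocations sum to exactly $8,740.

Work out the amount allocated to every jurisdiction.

Assessed value total 1,547,424; lane-miles total 445.2.
Combined weights (40% assessed value + 60% lane-miles): North Precinct 0.2670; Ashcroft Township 0.1524; South Zone 0.2966; West Borough 0.1081; Upper District 0.1758.
Proportional shares: North Precinct 2,333.84; Ashcroft Township 1,332.38; South Zone 2,591.86; West Borough 945.11; Upper District 1,536.81.
At nearest $10: North Precinct $2,330; Ashcroft Township $1,330; South Zone $2,590; West Borough $950; Upper District $1,540. Sum = $8,740.
Rounded total matches; no reconciliation needed.

North Precinct: $2,330 | Ashcroft Township: $1,330 | South Zone: $2,590 | West Borough: $950 | Upper District: $1,540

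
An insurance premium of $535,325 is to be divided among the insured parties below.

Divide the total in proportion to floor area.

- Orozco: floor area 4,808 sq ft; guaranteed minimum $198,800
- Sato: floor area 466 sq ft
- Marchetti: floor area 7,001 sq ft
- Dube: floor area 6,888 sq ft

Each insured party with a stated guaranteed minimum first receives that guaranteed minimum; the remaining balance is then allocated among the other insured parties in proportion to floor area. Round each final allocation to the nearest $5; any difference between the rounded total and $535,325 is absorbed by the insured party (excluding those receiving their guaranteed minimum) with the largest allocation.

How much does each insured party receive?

Orozco: $198,800 · Sato: $10,925 · Marchetti: $164,125 · Dube: $161,475

Fund the minimums — Orozco $198,800. Residual $336,525.
Residual split over remaining floor area 14,355: Sato 10,924.46 → $10,925; Marchetti 164,124.80 → $164,125; Dube 161,475.74 → $161,475.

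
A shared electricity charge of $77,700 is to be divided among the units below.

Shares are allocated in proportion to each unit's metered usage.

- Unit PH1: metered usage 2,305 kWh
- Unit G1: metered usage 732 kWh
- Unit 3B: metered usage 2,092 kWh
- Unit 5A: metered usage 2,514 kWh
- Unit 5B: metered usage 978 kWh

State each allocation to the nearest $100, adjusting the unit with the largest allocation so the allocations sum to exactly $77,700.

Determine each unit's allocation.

Sum of metered usage: 8,621.
Raw shares: Unit PH1 2,305/8,621 × $77,700 = 20,774.68; Unit G1 732/8,621 × $77,700 = 6,597.42; Unit 3B 2,092/8,621 × $77,700 = 18,854.94; Unit 5A 2,514/8,621 × $77,700 = 22,658.37; Unit 5B 978/8,621 × $77,700 = 8,814.59.
After rounding ($100): Unit PH1 $20,800; Unit G1 $6,600; Unit 3B $18,900; Unit 5A $22,700; Unit 5B $8,800. Sum = $77,800.
Difference $77,700 − $77,800 = −$100 applied to largest allocation (Unit 5A): Unit 5A becomes $22,600.

Unit PH1: $20,800 · Unit G1: $6,600 · Unit 3B: $18,900 · Unit 5A: $22,600 · Unit 5B: $8,800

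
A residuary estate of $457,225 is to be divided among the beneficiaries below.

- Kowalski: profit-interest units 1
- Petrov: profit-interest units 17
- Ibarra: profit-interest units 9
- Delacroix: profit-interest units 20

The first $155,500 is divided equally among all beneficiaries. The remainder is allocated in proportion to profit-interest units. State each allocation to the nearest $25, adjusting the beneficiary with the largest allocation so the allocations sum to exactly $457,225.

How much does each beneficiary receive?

Equal tier: $155,500 ÷ 4 = $38,875 apiece.
Remainder $301,725 by profit-interest units (total 47): Kowalski 6,419.68 → $6,425; Petrov 109,134.57 → $109,125; Ibarra 57,777.13 → $57,775; Delacroix 128,393.62 → $128,400.
Totals: Kowalski $38,875 + $6,425 = $45,300; Petrov $38,875 + $109,125 = $148,000; Ibarra $38,875 + $57,775 = $96,650; Delacroix $38,875 + $128,400 = $167,275.

Kowalski: $45,300; Petrov: $148,000; Ibarra: $96,650; Delacroix: $167,275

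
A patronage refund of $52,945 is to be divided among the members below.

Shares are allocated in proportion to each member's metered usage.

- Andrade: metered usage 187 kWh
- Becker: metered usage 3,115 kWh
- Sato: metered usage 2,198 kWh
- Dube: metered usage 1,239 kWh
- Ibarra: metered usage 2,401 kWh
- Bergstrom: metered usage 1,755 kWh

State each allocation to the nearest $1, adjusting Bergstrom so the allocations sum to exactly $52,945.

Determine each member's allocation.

Andrade: $909 | Becker: $15,138 | Sato: $10,681 | Dube: $6,021 | Ibarra: $11,668 | Bergstrom: $8,528

Combined metered usage = 10,895.
Pro-rata amounts: Andrade 187/10,895 × $52,945 = 908.74; Becker 3,115/10,895 × $52,945 = 15,137.56; Sato 2,198/10,895 × $52,945 = 10,681.33; Dube 1,239/10,895 × $52,945 = 6,021.01; Ibarra 2,401/10,895 × $52,945 = 11,667.82; Bergstrom 1,755/10,895 × $52,945 = 8,528.54.
After rounding ($1): Andrade $909; Becker $15,138; Sato $10,681; Dube $6,021; Ibarra $11,668; Bergstrom $8,529. Sum = $52,946.
Difference $52,945 − $52,946 = −$1 applied to Bergstrom: Bergstrom becomes $8,528.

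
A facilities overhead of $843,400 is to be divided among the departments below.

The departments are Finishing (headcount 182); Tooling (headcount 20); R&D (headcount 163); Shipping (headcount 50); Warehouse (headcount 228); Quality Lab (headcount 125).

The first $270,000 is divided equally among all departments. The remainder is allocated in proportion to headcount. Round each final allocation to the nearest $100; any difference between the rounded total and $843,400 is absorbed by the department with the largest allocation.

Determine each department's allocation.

First tranche $270,000 split equally: $45,000 each.
Remainder $573,400 by headcount (total 768): Finishing 135,883.85 → $135,900; Tooling 14,932.29 → $14,900; R&D 121,698.18 → $121,700; Shipping 37,330.73 → $37,300; Warehouse 170,228.12 → $170,200; Quality Lab 93,326.82 → $93,300.
Rounding difference +$100 on remainder applied to Warehouse.
Totals: Finishing $45,000 + $135,900 = $180,900; Tooling $45,000 + $14,900 = $59,900; R&D $45,000 + $121,700 = $166,700; Shipping $45,000 + $37,300 = $82,300; Warehouse $45,000 + $170,300 = $215,300; Quality Lab $45,000 + $93,300 = $138,300.

Finishing: $180,900; Tooling: $59,900; R&D: $166,700; Shipping: $82,300; Warehouse: $215,300; Quality Lab: $138,300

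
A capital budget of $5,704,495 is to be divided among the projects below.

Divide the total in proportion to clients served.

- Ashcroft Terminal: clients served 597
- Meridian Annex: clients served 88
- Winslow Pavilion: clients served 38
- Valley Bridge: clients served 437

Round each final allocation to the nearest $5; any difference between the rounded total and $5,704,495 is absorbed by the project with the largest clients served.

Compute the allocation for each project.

Ashcroft Terminal: $2,935,850 · Meridian Annex: $432,755 · Winslow Pavilion: $186,870 · Valley Bridge: $2,149,020

Total clients served = 597 + 88 + 38 + 437 = 1,160.
Pro-rata amounts: Ashcroft Terminal 2,935,847.86; Meridian Annex 432,754.79; Winslow Pavilion 186,871.39; Valley Bridge 2,149,020.96.
At nearest $5: Ashcroft Terminal $2,935,850; Meridian Annex $432,755; Winslow Pavilion $186,870; Valley Bridge $2,149,020. Sum = $5,704,495.
Rounded total matches; no reconciliation needed.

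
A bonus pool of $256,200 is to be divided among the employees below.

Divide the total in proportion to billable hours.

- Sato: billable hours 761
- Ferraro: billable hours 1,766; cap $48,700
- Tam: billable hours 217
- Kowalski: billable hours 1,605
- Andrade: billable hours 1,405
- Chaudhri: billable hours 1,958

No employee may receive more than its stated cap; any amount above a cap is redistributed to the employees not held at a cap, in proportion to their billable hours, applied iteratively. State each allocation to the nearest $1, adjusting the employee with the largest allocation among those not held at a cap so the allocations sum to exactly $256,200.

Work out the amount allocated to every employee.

Total billable hours = 7,712.
Unconstrained shares: Sato 25,281.15; Ferraro 58,668.21; Tam 7,208.95; Kowalski 53,319.63; Andrade 46,675.44; Chaudhri 65,046.63.
Held at cap: Ferraro ($48,700); balance $207,500 reallocated over remaining billable hours 5,946.
Redistributed shares: Sato 26,556.93 → $26,557; Tam 7,572.74 → $7,573; Kowalski 56,010.34 → $56,010; Andrade 49,030.86 → $49,031; Chaudhri 68,329.13 → $68,329.

Sato: $26,557 | Ferraro: $48,700 | Tam: $7,573 | Kowalski: $56,010 | Andrade: $49,031 | Chaudhri: $68,329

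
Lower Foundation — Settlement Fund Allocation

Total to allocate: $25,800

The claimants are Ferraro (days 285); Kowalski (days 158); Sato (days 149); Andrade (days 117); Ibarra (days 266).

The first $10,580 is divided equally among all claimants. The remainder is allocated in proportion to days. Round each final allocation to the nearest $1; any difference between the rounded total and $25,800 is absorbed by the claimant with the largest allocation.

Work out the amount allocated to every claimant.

Ferraro: $6,566; Kowalski: $4,582; Sato: $4,442; Andrade: $3,942; Ibarra: $6,268

Equal tier: $10,580 ÷ 5 = $2,116 apiece.
Remainder $15,220 by days (total 975): Ferraro 4,448.92 → $4,449; Kowalski 2,466.42 → $2,466; Sato 2,325.93 → $2,326; Andrade 1,826.40 → $1,826; Ibarra 4,152.33 → $4,152.
Rounding difference +$1 on remainder applied to Ferraro.
Totals: Ferraro $2,116 + $4,450 = $6,566; Kowalski $2,116 + $2,466 = $4,582; Sato $2,116 + $2,326 = $4,442; Andrade $2,116 + $1,826 = $3,942; Ibarra $2,116 + $4,152 = $6,268.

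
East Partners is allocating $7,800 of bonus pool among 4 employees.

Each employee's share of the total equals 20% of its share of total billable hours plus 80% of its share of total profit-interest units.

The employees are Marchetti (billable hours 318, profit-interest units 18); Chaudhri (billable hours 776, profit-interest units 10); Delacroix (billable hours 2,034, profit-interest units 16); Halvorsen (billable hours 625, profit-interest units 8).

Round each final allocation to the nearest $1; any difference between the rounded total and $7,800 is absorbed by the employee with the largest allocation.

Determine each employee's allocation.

Marchetti: $2,292; Chaudhri: $1,523; Delacroix: $2,765; Halvorsen: $1,220

Billable hours total 3,753; profit-interest units total 52.
Combined weights (20% billable hours + 80% profit-interest units): Marchetti 0.2939; Chaudhri 0.1952; Delacroix 0.3545; Halvorsen 0.1564.
Unrounded shares: Marchetti 2,292.18; Chaudhri 1,522.56; Delacroix 2,765.47; Halvorsen 1,219.79.
After rounding ($1): Marchetti $2,292; Chaudhri $1,523; Delacroix $2,765; Halvorsen $1,220. Sum = $7,800.
Rounded total matches; no reconciliation needed.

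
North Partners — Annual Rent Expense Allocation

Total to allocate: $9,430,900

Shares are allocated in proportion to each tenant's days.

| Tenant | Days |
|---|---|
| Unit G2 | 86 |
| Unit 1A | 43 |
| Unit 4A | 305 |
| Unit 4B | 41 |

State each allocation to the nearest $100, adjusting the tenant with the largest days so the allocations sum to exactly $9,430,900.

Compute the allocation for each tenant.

Sum of days: 475.
Raw shares: Unit G2 86/475 × $9,430,900 = 1,707,489.26; Unit 1A 43/475 × $9,430,900 = 853,744.63; Unit 4A 305/475 × $9,430,900 = 6,055,630.53; Unit 4B 41/475 × $9,430,900 = 814,035.58.
At nearest $100: Unit G2 $1,707,500; Unit 1A $853,700; Unit 4A $6,055,600; Unit 4B $814,000. Sum = $9,430,800.
Difference $9,430,900 − $9,430,800 = +$100 applied to largest days (Unit 4A): Unit 4A becomes $6,055,700.

Unit G2: $1,707,500; Unit 1A: $853,700; Unit 4A: $6,055,700; Unit 4B: $814,000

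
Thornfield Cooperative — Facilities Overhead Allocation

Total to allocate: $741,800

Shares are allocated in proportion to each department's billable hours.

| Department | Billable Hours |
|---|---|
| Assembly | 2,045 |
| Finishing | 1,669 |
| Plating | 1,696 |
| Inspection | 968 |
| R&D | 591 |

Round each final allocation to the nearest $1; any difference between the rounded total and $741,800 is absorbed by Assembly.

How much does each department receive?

Sum of billable hours: 6,969.
Unrounded shares: Assembly 2,045/6,969 × $741,800 = 217,675.56; Finishing 1,669/6,969 × $741,800 = 177,653.06; Plating 1,696/6,969 × $741,800 = 180,527.02; Inspection 968/6,969 × $741,800 = 103,036.65; R&D 591/6,969 × $741,800 = 62,907.71.
Rounded to nearest $1: Assembly $217,676; Finishing $177,653; Plating $180,527; Inspection $103,037; R&D $62,908. Sum = $741,801.
Difference $741,800 − $741,801 = −$1 applied to Assembly: Assembly becomes $217,675.

Assembly: $217,675 · Finishing: $177,653 · Plating: $180,527 · Inspection: $103,037 · R&D: $62,908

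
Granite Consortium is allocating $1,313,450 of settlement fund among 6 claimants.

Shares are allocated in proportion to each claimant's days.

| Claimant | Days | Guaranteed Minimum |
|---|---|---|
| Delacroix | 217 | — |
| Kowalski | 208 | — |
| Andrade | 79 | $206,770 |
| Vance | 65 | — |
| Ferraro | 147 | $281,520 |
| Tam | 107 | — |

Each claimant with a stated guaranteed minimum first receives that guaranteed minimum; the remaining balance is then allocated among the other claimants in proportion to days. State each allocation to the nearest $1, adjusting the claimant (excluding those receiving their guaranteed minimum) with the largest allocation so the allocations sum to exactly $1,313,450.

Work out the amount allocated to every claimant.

Delacroix: $299,932; Kowalski: $287,493; Andrade: $206,770; Vance: $89,842; Ferraro: $281,520; Tam: $147,893

Guaranteed amounts: Andrade $206,770; Ferraro $281,520. Residual $825,160.
Residual split over remaining days 597: Delacroix 299,932.53 → $299,933; Kowalski 287,492.93 → $287,493; Vance 89,841.54 → $89,842; Tam 147,893.00 → $147,893.
Rounding difference −$1 applied to Delacroix → $299,932.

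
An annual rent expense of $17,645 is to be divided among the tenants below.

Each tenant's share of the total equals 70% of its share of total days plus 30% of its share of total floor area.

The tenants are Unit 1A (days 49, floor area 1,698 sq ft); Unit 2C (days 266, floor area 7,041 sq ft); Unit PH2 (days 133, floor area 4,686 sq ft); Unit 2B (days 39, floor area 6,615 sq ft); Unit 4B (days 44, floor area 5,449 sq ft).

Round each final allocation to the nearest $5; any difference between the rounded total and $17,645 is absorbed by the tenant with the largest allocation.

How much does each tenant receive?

Unit 1A: $1,490 · Unit 2C: $7,655 · Unit PH2: $4,065 · Unit 2B: $2,280 · Unit 4B: $2,155

Days total 531; floor area total 25,489.
Combined weights (70% days + 30% floor area): Unit 1A 0.0846; Unit 2C 0.4335; Unit PH2 0.2305; Unit 2B 0.1293; Unit 4B 0.1221.
Proportional shares: Unit 1A 1,492.42; Unit 2C 7,649.64; Unit PH2 4,066.87; Unit 2B 2,280.96; Unit 4B 2,155.11.
At nearest $5: Unit 1A $1,490; Unit 2C $7,650; Unit PH2 $4,065; Unit 2B $2,280; Unit 4B $2,155. Sum = $17,640.
Difference $17,645 − $17,640 = +$5 applied to largest allocation (Unit 2C): Unit 2C becomes $7,655.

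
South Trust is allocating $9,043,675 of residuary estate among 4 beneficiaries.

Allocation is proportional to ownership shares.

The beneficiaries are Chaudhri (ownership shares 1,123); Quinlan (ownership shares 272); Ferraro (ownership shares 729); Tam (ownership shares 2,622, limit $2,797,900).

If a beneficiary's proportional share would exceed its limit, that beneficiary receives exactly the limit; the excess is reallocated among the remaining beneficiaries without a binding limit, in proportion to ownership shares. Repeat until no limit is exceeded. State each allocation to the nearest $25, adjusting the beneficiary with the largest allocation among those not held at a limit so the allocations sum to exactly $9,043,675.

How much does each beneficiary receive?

Chaudhri: $3,302,275 · Quinlan: $799,825 · Ferraro: $2,143,675 · Tam: $2,797,900

Ownership shares total: 4,746.
Pro-rata shares before constraints: Chaudhri 2,139,917.20; Quinlan 518,305.86; Ferraro 1,389,135.92; Tam 4,996,316.02.
Capped: Tam ($2,797,900); residual $6,245,775 reallocated over remaining ownership shares 2,124.
Shares after redistribution: Chaudhri 3,302,262.39 → $3,302,250; Quinlan 799,835.59 → $799,825; Ferraro 2,143,677.01 → $2,143,675.
Rounding difference +$25 applied to Chaudhri → $3,302,275.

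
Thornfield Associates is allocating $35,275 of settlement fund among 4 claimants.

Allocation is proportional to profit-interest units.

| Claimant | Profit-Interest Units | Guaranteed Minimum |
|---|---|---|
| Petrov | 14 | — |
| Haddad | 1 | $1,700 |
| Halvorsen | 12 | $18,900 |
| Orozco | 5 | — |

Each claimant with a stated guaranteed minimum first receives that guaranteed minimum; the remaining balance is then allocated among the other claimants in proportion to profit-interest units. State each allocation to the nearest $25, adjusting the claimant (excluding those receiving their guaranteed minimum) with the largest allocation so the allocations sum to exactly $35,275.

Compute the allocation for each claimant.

Fund the minimums — Haddad $1,700; Halvorsen $18,900. Balance $14,675.
Balance split over remaining profit-interest units 19: Petrov 10,813.16 → $10,825; Orozco 3,861.84 → $3,850.

Petrov: $10,825 · Haddad: $1,700 · Halvorsen: $18,900 · Orozco: $3,850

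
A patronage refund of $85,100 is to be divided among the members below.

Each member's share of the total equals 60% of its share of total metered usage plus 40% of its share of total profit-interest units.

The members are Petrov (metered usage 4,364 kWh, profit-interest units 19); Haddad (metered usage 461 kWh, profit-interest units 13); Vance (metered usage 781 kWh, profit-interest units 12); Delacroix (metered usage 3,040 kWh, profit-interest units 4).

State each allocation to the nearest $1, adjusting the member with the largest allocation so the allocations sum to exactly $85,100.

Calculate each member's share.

Totals — metered usage 8,646, profit-interest units 48.
Blended shares (60% metered usage + 40% profit-interest units): Petrov 0.4612; Haddad 0.1403; Vance 0.1542; Delacroix 0.2443.
Unrounded shares: Petrov 39,246.30; Haddad 11,941.66; Vance 13,122.29; Delacroix 20,789.75.
Rounded to nearest $1: Petrov $39,246; Haddad $11,942; Vance $13,122; Delacroix $20,790. Sum = $85,100.
No rounding difference to absorb.

Petrov: $39,246 · Haddad: $11,942 · Vance: $13,122 · Delacroix: $20,790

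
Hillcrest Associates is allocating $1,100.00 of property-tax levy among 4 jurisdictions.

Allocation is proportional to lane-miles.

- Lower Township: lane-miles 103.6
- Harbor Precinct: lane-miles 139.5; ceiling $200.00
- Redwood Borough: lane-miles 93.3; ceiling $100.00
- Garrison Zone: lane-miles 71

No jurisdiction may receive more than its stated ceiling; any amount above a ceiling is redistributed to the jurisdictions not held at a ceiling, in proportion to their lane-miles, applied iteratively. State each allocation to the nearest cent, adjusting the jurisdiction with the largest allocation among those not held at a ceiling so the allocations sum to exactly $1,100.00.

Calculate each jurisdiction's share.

Combined lane-miles = 407.4.
Unconstrained shares: Lower Township 279.7251; Harbor Precinct 376.6568; Redwood Borough 251.9146; Garrison Zone 191.7035.
Held at cap: Harbor Precinct ($200.00), Redwood Borough ($100.00); balance $800.00 reallocated over remaining lane-miles 174.6.
Redistributed shares: Lower Township 474.68499 → $474.68; Garrison Zone 325.31501 → $325.32.

Lower Township: $474.68 · Harbor Precinct: $200.00 · Redwood Borough: $100.00 · Garrison Zone: $325.32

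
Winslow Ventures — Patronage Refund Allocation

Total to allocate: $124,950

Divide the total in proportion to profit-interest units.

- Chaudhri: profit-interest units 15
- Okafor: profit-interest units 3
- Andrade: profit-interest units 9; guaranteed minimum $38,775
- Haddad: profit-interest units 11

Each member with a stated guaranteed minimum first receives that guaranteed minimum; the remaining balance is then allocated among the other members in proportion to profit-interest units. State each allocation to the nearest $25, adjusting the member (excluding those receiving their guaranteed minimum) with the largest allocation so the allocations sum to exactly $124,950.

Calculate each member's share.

Minimums first: Andrade $38,775. Remaining pool $86,175.
Remaining pool split over remaining profit-interest units 29: Chaudhri 44,573.28 → $44,575; Okafor 8,914.66 → $8,925; Haddad 32,687.07 → $32,675.

Chaudhri: $44,575; Okafor: $8,925; Andrade: $38,775; Haddad: $32,675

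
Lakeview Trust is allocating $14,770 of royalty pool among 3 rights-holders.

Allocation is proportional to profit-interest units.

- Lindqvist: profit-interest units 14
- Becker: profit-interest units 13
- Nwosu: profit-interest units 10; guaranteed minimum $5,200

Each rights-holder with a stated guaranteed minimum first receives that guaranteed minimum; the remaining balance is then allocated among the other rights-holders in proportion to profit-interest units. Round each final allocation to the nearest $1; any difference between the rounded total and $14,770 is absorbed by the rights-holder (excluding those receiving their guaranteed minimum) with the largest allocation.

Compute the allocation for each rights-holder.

Fund the minimums — Nwosu $5,200. Residual $9,570.
Residual split over remaining profit-interest units 27: Lindqvist 4,962.22 → $4,962; Becker 4,607.78 → $4,608.

Lindqvist: $4,962; Becker: $4,608; Nwosu: $5,200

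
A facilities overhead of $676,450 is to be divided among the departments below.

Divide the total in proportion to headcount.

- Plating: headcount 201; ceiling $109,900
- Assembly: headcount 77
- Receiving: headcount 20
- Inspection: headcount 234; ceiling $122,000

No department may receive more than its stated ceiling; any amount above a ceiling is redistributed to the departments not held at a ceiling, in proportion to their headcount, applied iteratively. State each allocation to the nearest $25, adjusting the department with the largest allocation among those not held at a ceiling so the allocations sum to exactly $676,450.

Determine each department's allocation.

Plating: $109,900; Assembly: $352,900; Receiving: $91,650; Inspection: $122,000

Combined headcount = 532.
Proportional shares (ignoring caps): Plating 255,576.03; Assembly 97,907.24; Receiving 25,430.45; Inspection 297,536.28.
Held at cap: Plating ($109,900), Inspection ($122,000); balance $444,550 reallocated over remaining headcount 97.
Redistributed shares: Assembly 352,890.21 → $352,900; Receiving 91,659.79 → $91,650.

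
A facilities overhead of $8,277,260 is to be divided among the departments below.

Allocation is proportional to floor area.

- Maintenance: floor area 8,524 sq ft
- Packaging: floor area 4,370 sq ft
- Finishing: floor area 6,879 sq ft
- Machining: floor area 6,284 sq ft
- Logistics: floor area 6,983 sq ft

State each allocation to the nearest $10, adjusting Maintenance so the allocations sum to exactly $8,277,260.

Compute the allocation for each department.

Maintenance: $2,135,460; Packaging: $1,094,780; Finishing: $1,723,340; Machining: $1,574,280; Logistics: $1,749,400

Floor area total: 33,040.
Raw shares: Maintenance 8,524/33,040 × $8,277,260 = 2,135,452.91; Packaging 4,370/33,040 × $8,277,260 = 1,094,782.88; Finishing 6,879/33,040 × $8,277,260 = 1,723,343.57; Machining 6,284/33,040 × $8,277,260 = 1,574,282.74; Logistics 6,983/33,040 × $8,277,260 = 1,749,397.90.
Rounded to nearest $10: Maintenance $2,135,450; Packaging $1,094,780; Finishing $1,723,340; Machining $1,574,280; Logistics $1,749,400. Sum = $8,277,250.
Difference $8,277,260 − $8,277,250 = +$10 applied to Maintenance: Maintenance becomes $2,135,460.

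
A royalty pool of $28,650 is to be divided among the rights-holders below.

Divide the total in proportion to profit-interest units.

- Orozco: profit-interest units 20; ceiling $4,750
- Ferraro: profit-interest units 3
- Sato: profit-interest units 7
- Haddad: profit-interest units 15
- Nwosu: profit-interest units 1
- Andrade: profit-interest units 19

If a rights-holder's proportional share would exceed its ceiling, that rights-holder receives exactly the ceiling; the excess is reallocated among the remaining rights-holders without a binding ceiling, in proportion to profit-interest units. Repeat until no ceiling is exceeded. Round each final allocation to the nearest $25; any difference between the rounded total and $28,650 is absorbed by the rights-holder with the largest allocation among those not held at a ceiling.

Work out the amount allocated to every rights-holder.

Orozco: $4,750 · Ferraro: $1,600 · Sato: $3,725 · Haddad: $7,975 · Nwosu: $525 · Andrade: $10,075

Sum of profit-interest units: 65.
Unconstrained shares: Orozco 8,815.38; Ferraro 1,322.31; Sato 3,085.38; Haddad 6,611.54; Nwosu 440.77; Andrade 8,374.62.
Held at cap: Orozco ($4,750); remaining pool $23,900 reallocated over remaining profit-interest units 45.
Redistributed shares: Ferraro 1,593.33 → $1,600; Sato 3,717.78 → $3,725; Haddad 7,966.67 → $7,975; Nwosu 531.11 → $525; Andrade 10,091.11 → $10,100.
Rounding difference −$25 applied to Andrade → $10,075.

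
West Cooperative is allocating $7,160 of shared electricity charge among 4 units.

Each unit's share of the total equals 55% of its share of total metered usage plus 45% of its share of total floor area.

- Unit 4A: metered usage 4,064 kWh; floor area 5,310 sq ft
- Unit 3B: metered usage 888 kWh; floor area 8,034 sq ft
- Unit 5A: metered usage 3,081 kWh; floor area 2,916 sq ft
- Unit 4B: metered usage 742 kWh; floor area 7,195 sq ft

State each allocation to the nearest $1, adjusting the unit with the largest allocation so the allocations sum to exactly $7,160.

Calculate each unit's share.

Unit 4A: $2,554; Unit 3B: $1,502; Unit 5A: $1,783; Unit 4B: $1,321

Metered usage total 8,775; floor area total 23,455.
Combined weights (55% metered usage + 45% floor area): Unit 4A 0.3566; Unit 3B 0.2098; Unit 5A 0.2491; Unit 4B 0.1845.
Proportional shares: Unit 4A 2,553.25; Unit 3B 1,502.14; Unit 5A 1,783.24; Unit 4B 1,321.36.
At nearest $1: Unit 4A $2,553; Unit 3B $1,502; Unit 5A $1,783; Unit 4B $1,321. Sum = $7,159.
Difference $7,160 − $7,159 = +$1 applied to largest allocation (Unit 4A): Unit 4A becomes $2,554.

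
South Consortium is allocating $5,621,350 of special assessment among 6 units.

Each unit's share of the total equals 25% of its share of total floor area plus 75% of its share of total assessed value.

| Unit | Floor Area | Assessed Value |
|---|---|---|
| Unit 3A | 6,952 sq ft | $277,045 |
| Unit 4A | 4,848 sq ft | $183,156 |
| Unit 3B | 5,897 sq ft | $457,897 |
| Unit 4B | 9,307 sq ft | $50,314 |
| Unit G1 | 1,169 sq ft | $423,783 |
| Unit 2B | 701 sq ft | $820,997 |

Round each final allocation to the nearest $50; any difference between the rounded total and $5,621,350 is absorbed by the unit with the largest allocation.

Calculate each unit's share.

Totals — floor area 28,874, assessed value 2,213,192.
Blended shares (25% floor area + 75% assessed value): Unit 3A 0.1541; Unit 4A 0.1040; Unit 3B 0.2062; Unit 4B 0.0976; Unit G1 0.1537; Unit 2B 0.2843.
Proportional shares: Unit 3A 866,119.37; Unit 4A 584,861.26; Unit 3B 1,159,284.46; Unit 4B 548,830.04; Unit G1 864,180.82; Unit 2B 1,598,074.05.
After rounding ($50): Unit 3A $866,100; Unit 4A $584,850; Unit 3B $1,159,300; Unit 4B $548,850; Unit G1 $864,200; Unit 2B $1,598,050. Sum = $5,621,350.
No rounding difference to absorb.

Unit 3A: $866,100 · Unit 4A: $584,850 · Unit 3B: $1,159,300 · Unit 4B: $548,850 · Unit G1: $864,200 · Unit 2B: $1,598,050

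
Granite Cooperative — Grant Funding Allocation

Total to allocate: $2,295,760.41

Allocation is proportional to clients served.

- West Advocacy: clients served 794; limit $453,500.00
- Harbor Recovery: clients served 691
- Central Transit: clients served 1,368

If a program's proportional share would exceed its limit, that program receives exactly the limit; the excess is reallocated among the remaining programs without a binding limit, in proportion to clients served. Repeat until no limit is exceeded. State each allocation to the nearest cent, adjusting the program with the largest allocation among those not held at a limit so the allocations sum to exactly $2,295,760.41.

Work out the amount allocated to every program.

West Advocacy: $453,500.00 | Harbor Recovery: $618,262.24 | Central Transit: $1,223,998.17

Sum of clients served: 2,853.
Unconstrained shares: West Advocacy 638,918.2494; Harbor Recovery 556,035.9072; Central Transit 1,100,806.2534.
Cap binds for West Advocacy ($453,500.00); balance $1,842,260.41 reallocated over remaining clients served 2,059.
Redistributed shares: Harbor Recovery 618,262.2357 → $618,262.24; Central Transit 1,223,998.1743 → $1,223,998.17.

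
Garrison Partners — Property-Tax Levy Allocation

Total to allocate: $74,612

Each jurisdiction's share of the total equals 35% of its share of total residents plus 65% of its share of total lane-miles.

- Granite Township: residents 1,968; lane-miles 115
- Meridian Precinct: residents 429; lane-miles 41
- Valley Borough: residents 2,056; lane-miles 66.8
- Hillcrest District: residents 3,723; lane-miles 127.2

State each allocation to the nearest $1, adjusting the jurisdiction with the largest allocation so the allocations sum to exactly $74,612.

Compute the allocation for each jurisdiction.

Granite Township: $22,221 · Meridian Precinct: $7,051 · Valley Borough: $15,823 · Hillcrest District: $29,517

Totals — residents 8,176, lane-miles 350.
Blended shares (35% residents + 65% lane-miles): Granite Township 0.2978; Meridian Precinct 0.0945; Valley Borough 0.2121; Hillcrest District 0.3956.
Raw shares: Granite Township 22,220.80; Meridian Precinct 7,051.40; Valley Borough 15,823.03; Hillcrest District 29,516.77.
At nearest $1: Granite Township $22,221; Meridian Precinct $7,051; Valley Borough $15,823; Hillcrest District $29,517. Sum = $74,612.
Rounded total matches; no reconciliation needed.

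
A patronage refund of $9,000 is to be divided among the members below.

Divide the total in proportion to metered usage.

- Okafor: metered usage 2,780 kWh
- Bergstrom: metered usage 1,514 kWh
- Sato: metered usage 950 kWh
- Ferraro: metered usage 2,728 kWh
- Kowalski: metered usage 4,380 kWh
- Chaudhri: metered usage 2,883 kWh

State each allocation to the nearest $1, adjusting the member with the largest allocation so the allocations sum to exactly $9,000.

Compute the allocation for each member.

Okafor: $1,642 | Bergstrom: $894 | Sato: $561 | Ferraro: $1,612 | Kowalski: $2,588 | Chaudhri: $1,703

Sum of metered usage: 15,235.
Pro-rata amounts: Okafor 2,780/15,235 × $9,000 = 1,642.27; Bergstrom 1,514/15,235 × $9,000 = 894.39; Sato 950/15,235 × $9,000 = 561.21; Ferraro 2,728/15,235 × $9,000 = 1,611.55; Kowalski 4,380/15,235 × $9,000 = 2,587.46; Chaudhri 2,883/15,235 × $9,000 = 1,703.12.
After rounding ($1): Okafor $1,642; Bergstrom $894; Sato $561; Ferraro $1,612; Kowalski $2,587; Chaudhri $1,703. Sum = $8,999.
Difference $9,000 − $8,999 = +$1 applied to largest allocation (Kowalski): Kowalski becomes $2,588.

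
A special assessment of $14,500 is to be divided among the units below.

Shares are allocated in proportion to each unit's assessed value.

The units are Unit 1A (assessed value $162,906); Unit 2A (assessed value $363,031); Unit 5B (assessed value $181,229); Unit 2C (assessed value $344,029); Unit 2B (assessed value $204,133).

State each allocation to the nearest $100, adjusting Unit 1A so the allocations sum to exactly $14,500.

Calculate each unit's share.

Unit 1A: $1,800; Unit 2A: $4,200; Unit 5B: $2,100; Unit 2C: $4,000; Unit 2B: $2,400

Total assessed value = 1,255,328.
Unrounded shares: Unit 1A 162,906/1,255,328 × $14,500 = 1,881.69; Unit 2A 363,031/1,255,328 × $14,500 = 4,193.29; Unit 5B 181,229/1,255,328 × $14,500 = 2,093.33; Unit 2C 344,029/1,255,328 × $14,500 = 3,973.80; Unit 2B 204,133/1,255,328 × $14,500 = 2,357.89.
Rounded to nearest $100: Unit 1A $1,900; Unit 2A $4,200; Unit 5B $2,100; Unit 2C $4,000; Unit 2B $2,400. Sum = $14,600.
Difference $14,500 − $14,600 = −$100 applied to Unit 1A: Unit 1A becomes $1,800.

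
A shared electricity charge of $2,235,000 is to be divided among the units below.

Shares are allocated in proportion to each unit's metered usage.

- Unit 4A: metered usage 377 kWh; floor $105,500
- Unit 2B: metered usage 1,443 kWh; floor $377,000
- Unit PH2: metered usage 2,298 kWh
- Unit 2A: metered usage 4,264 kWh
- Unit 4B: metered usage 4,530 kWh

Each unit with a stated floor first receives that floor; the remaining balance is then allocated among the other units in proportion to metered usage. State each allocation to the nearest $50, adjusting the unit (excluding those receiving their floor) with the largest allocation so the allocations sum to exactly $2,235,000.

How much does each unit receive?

Fund the minimums — Unit 4A $105,500; Unit 2B $377,000. Balance $1,752,500.
Balance split over remaining metered usage 11,092: Unit PH2 363,076.54 → $363,100; Unit 2A 673,698.16 → $673,700; Unit 4B 715,725.30 → $715,750.
Rounding difference −$50 applied to Unit 4B → $715,700.

Unit 4A: $105,500 | Unit 2B: $377,000 | Unit PH2: $363,100 | Unit 2A: $673,700 | Unit 4B: $715,700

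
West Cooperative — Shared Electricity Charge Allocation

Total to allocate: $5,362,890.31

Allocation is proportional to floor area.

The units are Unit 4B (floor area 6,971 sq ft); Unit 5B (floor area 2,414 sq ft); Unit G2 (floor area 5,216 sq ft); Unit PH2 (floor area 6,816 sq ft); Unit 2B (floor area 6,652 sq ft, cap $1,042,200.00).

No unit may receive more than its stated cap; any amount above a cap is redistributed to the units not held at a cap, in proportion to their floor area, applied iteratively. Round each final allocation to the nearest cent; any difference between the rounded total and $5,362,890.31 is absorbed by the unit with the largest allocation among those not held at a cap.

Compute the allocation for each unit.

Unit 4B: $1,406,337.59 | Unit 5B: $487,003.15 | Unit G2: $1,052,281.86 | Unit PH2: $1,375,067.71 | Unit 2B: $1,042,200.00

Total floor area = 28,069.
Unconstrained shares: Unit 4B 1,331,886.0077; Unit 5B 461,221.1767; Unit G2 996,574.0089; Unit PH2 1,302,271.5577; Unit 2B 1,270,937.5589.
Cap binds for Unit 2B ($1,042,200.00); residual $4,320,690.31 reallocated over remaining floor area 21,417.
Remaining shares: Unit 4B 1,406,337.5893 → $1,406,337.59; Unit 5B 487,003.1474 → $487,003.15; Unit G2 1,052,281.8629 → $1,052,281.86; Unit PH2 1,375,067.7104 → $1,375,067.71.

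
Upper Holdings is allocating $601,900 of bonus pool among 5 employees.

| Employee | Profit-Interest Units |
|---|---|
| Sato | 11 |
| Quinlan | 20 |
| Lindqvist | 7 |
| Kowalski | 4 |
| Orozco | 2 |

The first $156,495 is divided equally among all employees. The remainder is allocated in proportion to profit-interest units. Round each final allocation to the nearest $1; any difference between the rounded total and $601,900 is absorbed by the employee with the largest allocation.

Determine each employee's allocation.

Sato: $142,650; Quinlan: $233,756; Lindqvist: $102,159; Kowalski: $71,790; Orozco: $51,545

Equal tier: $156,495 ÷ 5 = $31,299 apiece.
Remainder $445,405 by profit-interest units (total 44): Sato 111,351.25 → $111,351; Quinlan 202,456.82 → $202,457; Lindqvist 70,859.89 → $70,860; Kowalski 40,491.36 → $40,491; Orozco 20,245.68 → $20,246.
Totals: Sato $31,299 + $111,351 = $142,650; Quinlan $31,299 + $202,457 = $233,756; Lindqvist $31,299 + $70,860 = $102,159; Kowalski $31,299 + $40,491 = $71,790; Orozco $31,299 + $20,246 = $51,545.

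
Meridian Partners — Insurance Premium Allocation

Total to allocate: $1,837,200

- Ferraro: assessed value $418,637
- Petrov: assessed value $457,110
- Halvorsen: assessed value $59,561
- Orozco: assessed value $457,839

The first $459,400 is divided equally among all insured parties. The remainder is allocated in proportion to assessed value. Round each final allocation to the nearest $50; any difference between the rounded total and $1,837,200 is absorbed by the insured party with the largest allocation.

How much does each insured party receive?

Equal tier: $459,400 ÷ 4 = $114,850 apiece.
Remainder $1,377,800 by assessed value (total 1,393,147): Ferraro 414,025.27 → $414,050; Petrov 452,074.45 → $452,050; Halvorsen 58,904.87 → $58,900; Orozco 452,795.42 → $452,800.
Totals: Ferraro $114,850 + $414,050 = $528,900; Petrov $114,850 + $452,050 = $566,900; Halvorsen $114,850 + $58,900 = $173,750; Orozco $114,850 + $452,800 = $567,650.

Ferraro: $528,900 | Petrov: $566,900 | Halvorsen: $173,750 | Orozco: $567,650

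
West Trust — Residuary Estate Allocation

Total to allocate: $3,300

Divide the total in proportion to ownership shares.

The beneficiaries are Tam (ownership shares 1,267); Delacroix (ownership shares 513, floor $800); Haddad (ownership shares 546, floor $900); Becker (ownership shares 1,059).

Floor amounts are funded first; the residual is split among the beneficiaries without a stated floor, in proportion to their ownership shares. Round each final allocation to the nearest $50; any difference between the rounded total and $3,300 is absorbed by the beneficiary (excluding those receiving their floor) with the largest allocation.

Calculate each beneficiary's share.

Tam: $850 | Delacroix: $800 | Haddad: $900 | Becker: $750

Fund the minimums — Delacroix $800; Haddad $900. Balance $1,600.
Balance split over remaining ownership shares 2,326: Tam 871.54 → $850; Becker 728.46 → $750.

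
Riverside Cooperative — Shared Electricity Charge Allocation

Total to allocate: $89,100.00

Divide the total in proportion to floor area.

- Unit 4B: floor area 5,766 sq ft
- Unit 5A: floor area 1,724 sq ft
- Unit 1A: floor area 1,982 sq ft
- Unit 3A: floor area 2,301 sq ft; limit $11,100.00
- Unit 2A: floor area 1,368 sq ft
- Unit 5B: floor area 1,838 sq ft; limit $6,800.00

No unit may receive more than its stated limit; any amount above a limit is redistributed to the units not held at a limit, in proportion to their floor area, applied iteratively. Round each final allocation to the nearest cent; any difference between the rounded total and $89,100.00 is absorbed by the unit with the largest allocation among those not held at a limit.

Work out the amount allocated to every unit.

Unit 4B: $37,872.62; Unit 5A: $11,323.69; Unit 1A: $13,018.30; Unit 3A: $11,100.00; Unit 2A: $8,985.39; Unit 5B: $6,800.00

Sum of floor area: 14,979.
Pro-rata shares before constraints: Unit 4B 34,298.0573; Unit 5A 10,254.9169; Unit 1A 11,789.5854; Unit 3A 13,687.1019; Unit 2A 8,137.3122; Unit 5B 10,933.0262.
Capped: Unit 3A ($11,100.00), Unit 5B ($6,800.00); balance $71,200.00 reallocated over remaining floor area 10,840.
Remaining shares: Unit 4B 37,872.6199 → $37,872.62; Unit 5A 11,323.6900 → $11,323.69; Unit 1A 13,018.3026 → $13,018.30; Unit 2A 8,985.3875 → $8,985.39.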